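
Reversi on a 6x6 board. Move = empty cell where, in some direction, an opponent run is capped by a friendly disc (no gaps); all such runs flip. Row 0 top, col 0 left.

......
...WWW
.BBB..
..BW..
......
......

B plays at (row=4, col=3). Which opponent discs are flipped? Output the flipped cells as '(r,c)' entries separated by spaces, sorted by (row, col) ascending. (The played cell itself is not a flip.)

Dir NW: first cell 'B' (not opp) -> no flip
Dir N: opp run (3,3) capped by B -> flip
Dir NE: first cell '.' (not opp) -> no flip
Dir W: first cell '.' (not opp) -> no flip
Dir E: first cell '.' (not opp) -> no flip
Dir SW: first cell '.' (not opp) -> no flip
Dir S: first cell '.' (not opp) -> no flip
Dir SE: first cell '.' (not opp) -> no flip

Answer: (3,3)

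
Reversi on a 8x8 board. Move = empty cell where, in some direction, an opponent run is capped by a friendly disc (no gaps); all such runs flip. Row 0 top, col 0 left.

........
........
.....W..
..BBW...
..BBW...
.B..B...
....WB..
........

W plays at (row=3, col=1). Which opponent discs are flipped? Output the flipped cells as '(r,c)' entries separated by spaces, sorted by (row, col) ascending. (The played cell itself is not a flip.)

Answer: (3,2) (3,3)

Derivation:
Dir NW: first cell '.' (not opp) -> no flip
Dir N: first cell '.' (not opp) -> no flip
Dir NE: first cell '.' (not opp) -> no flip
Dir W: first cell '.' (not opp) -> no flip
Dir E: opp run (3,2) (3,3) capped by W -> flip
Dir SW: first cell '.' (not opp) -> no flip
Dir S: first cell '.' (not opp) -> no flip
Dir SE: opp run (4,2), next='.' -> no flip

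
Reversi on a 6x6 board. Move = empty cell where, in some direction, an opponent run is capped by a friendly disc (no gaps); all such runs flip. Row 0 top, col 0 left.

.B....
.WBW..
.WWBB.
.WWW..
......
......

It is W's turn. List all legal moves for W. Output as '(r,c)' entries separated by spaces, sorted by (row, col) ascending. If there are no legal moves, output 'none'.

(0,0): no bracket -> illegal
(0,2): flips 1 -> legal
(0,3): flips 1 -> legal
(1,0): no bracket -> illegal
(1,4): flips 1 -> legal
(1,5): flips 1 -> legal
(2,5): flips 2 -> legal
(3,4): no bracket -> illegal
(3,5): flips 1 -> legal

Answer: (0,2) (0,3) (1,4) (1,5) (2,5) (3,5)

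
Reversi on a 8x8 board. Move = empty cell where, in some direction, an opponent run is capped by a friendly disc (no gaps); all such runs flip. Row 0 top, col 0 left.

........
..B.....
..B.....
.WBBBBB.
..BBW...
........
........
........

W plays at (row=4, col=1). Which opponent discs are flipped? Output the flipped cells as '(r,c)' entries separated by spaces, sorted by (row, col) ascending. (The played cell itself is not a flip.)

Dir NW: first cell '.' (not opp) -> no flip
Dir N: first cell 'W' (not opp) -> no flip
Dir NE: opp run (3,2), next='.' -> no flip
Dir W: first cell '.' (not opp) -> no flip
Dir E: opp run (4,2) (4,3) capped by W -> flip
Dir SW: first cell '.' (not opp) -> no flip
Dir S: first cell '.' (not opp) -> no flip
Dir SE: first cell '.' (not opp) -> no flip

Answer: (4,2) (4,3)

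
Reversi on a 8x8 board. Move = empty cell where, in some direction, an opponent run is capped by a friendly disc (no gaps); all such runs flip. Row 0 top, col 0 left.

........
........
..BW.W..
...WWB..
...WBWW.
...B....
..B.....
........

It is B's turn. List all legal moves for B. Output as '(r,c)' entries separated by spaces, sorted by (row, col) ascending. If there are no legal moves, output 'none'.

(1,2): no bracket -> illegal
(1,3): flips 3 -> legal
(1,4): no bracket -> illegal
(1,5): flips 1 -> legal
(1,6): no bracket -> illegal
(2,4): flips 2 -> legal
(2,6): no bracket -> illegal
(3,2): flips 2 -> legal
(3,6): no bracket -> illegal
(3,7): no bracket -> illegal
(4,2): flips 1 -> legal
(4,7): flips 2 -> legal
(5,2): no bracket -> illegal
(5,4): no bracket -> illegal
(5,5): flips 1 -> legal
(5,6): no bracket -> illegal
(5,7): flips 1 -> legal

Answer: (1,3) (1,5) (2,4) (3,2) (4,2) (4,7) (5,5) (5,7)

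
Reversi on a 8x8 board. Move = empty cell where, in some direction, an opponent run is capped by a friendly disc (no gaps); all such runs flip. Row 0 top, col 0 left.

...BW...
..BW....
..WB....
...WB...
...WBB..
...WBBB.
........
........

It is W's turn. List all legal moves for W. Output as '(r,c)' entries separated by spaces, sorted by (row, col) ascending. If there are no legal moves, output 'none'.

(0,1): no bracket -> illegal
(0,2): flips 2 -> legal
(1,1): flips 1 -> legal
(1,4): no bracket -> illegal
(2,1): no bracket -> illegal
(2,4): flips 1 -> legal
(2,5): flips 1 -> legal
(3,2): no bracket -> illegal
(3,5): flips 2 -> legal
(3,6): no bracket -> illegal
(4,6): flips 2 -> legal
(4,7): no bracket -> illegal
(5,7): flips 3 -> legal
(6,3): no bracket -> illegal
(6,4): no bracket -> illegal
(6,5): flips 1 -> legal
(6,6): flips 2 -> legal
(6,7): no bracket -> illegal

Answer: (0,2) (1,1) (2,4) (2,5) (3,5) (4,6) (5,7) (6,5) (6,6)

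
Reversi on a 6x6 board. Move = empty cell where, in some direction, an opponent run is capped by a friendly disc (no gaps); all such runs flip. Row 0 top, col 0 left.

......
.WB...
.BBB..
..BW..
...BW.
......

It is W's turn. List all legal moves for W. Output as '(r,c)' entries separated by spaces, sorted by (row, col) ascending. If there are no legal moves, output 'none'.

(0,1): no bracket -> illegal
(0,2): no bracket -> illegal
(0,3): no bracket -> illegal
(1,0): no bracket -> illegal
(1,3): flips 2 -> legal
(1,4): no bracket -> illegal
(2,0): no bracket -> illegal
(2,4): no bracket -> illegal
(3,0): no bracket -> illegal
(3,1): flips 2 -> legal
(3,4): no bracket -> illegal
(4,1): no bracket -> illegal
(4,2): flips 1 -> legal
(5,2): no bracket -> illegal
(5,3): flips 1 -> legal
(5,4): no bracket -> illegal

Answer: (1,3) (3,1) (4,2) (5,3)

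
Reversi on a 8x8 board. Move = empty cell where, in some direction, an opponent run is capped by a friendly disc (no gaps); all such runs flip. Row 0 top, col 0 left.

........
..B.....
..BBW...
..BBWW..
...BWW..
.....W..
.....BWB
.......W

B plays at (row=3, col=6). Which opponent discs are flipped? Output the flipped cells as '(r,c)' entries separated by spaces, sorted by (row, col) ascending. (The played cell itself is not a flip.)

Answer: (3,4) (3,5)

Derivation:
Dir NW: first cell '.' (not opp) -> no flip
Dir N: first cell '.' (not opp) -> no flip
Dir NE: first cell '.' (not opp) -> no flip
Dir W: opp run (3,5) (3,4) capped by B -> flip
Dir E: first cell '.' (not opp) -> no flip
Dir SW: opp run (4,5), next='.' -> no flip
Dir S: first cell '.' (not opp) -> no flip
Dir SE: first cell '.' (not opp) -> no flip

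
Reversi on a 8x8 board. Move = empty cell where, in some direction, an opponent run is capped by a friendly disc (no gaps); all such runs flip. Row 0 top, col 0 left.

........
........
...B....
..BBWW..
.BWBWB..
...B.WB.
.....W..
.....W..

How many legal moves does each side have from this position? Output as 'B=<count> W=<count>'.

-- B to move --
(2,4): no bracket -> illegal
(2,5): flips 2 -> legal
(2,6): flips 2 -> legal
(3,1): flips 1 -> legal
(3,6): flips 2 -> legal
(4,6): no bracket -> illegal
(5,1): flips 1 -> legal
(5,2): flips 1 -> legal
(5,4): flips 1 -> legal
(6,4): no bracket -> illegal
(6,6): flips 2 -> legal
(7,4): flips 1 -> legal
(7,6): no bracket -> illegal
B mobility = 9
-- W to move --
(1,2): flips 1 -> legal
(1,3): no bracket -> illegal
(1,4): no bracket -> illegal
(2,1): no bracket -> illegal
(2,2): flips 2 -> legal
(2,4): flips 1 -> legal
(3,0): no bracket -> illegal
(3,1): flips 2 -> legal
(3,6): no bracket -> illegal
(4,0): flips 1 -> legal
(4,6): flips 1 -> legal
(4,7): flips 1 -> legal
(5,0): no bracket -> illegal
(5,1): no bracket -> illegal
(5,2): flips 1 -> legal
(5,4): no bracket -> illegal
(5,7): flips 1 -> legal
(6,2): flips 1 -> legal
(6,3): no bracket -> illegal
(6,4): flips 1 -> legal
(6,6): no bracket -> illegal
(6,7): flips 2 -> legal
W mobility = 12

Answer: B=9 W=12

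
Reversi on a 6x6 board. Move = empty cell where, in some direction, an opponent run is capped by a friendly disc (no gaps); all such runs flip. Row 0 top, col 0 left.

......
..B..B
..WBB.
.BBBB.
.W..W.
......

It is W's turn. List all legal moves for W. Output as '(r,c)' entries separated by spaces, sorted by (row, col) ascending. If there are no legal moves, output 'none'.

Answer: (0,2) (1,4) (2,1) (2,5) (4,0) (4,2)

Derivation:
(0,1): no bracket -> illegal
(0,2): flips 1 -> legal
(0,3): no bracket -> illegal
(0,4): no bracket -> illegal
(0,5): no bracket -> illegal
(1,1): no bracket -> illegal
(1,3): no bracket -> illegal
(1,4): flips 4 -> legal
(2,0): no bracket -> illegal
(2,1): flips 1 -> legal
(2,5): flips 2 -> legal
(3,0): no bracket -> illegal
(3,5): no bracket -> illegal
(4,0): flips 1 -> legal
(4,2): flips 1 -> legal
(4,3): no bracket -> illegal
(4,5): no bracket -> illegal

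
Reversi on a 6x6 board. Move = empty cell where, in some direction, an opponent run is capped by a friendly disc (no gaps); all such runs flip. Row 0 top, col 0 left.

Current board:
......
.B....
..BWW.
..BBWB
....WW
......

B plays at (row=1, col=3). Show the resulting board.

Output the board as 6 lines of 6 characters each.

Place B at (1,3); scan 8 dirs for brackets.
Dir NW: first cell '.' (not opp) -> no flip
Dir N: first cell '.' (not opp) -> no flip
Dir NE: first cell '.' (not opp) -> no flip
Dir W: first cell '.' (not opp) -> no flip
Dir E: first cell '.' (not opp) -> no flip
Dir SW: first cell 'B' (not opp) -> no flip
Dir S: opp run (2,3) capped by B -> flip
Dir SE: opp run (2,4) capped by B -> flip
All flips: (2,3) (2,4)

Answer: ......
.B.B..
..BBB.
..BBWB
....WW
......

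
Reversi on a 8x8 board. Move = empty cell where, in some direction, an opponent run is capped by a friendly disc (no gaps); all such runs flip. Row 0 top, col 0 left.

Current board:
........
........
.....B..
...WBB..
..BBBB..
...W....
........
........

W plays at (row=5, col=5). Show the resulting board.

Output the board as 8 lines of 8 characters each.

Place W at (5,5); scan 8 dirs for brackets.
Dir NW: opp run (4,4) capped by W -> flip
Dir N: opp run (4,5) (3,5) (2,5), next='.' -> no flip
Dir NE: first cell '.' (not opp) -> no flip
Dir W: first cell '.' (not opp) -> no flip
Dir E: first cell '.' (not opp) -> no flip
Dir SW: first cell '.' (not opp) -> no flip
Dir S: first cell '.' (not opp) -> no flip
Dir SE: first cell '.' (not opp) -> no flip
All flips: (4,4)

Answer: ........
........
.....B..
...WBB..
..BBWB..
...W.W..
........
........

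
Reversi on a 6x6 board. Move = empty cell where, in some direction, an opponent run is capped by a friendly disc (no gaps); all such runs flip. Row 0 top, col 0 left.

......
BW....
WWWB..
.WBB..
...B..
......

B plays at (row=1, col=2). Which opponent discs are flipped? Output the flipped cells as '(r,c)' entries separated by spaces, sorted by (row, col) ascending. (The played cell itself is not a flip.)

Dir NW: first cell '.' (not opp) -> no flip
Dir N: first cell '.' (not opp) -> no flip
Dir NE: first cell '.' (not opp) -> no flip
Dir W: opp run (1,1) capped by B -> flip
Dir E: first cell '.' (not opp) -> no flip
Dir SW: opp run (2,1), next='.' -> no flip
Dir S: opp run (2,2) capped by B -> flip
Dir SE: first cell 'B' (not opp) -> no flip

Answer: (1,1) (2,2)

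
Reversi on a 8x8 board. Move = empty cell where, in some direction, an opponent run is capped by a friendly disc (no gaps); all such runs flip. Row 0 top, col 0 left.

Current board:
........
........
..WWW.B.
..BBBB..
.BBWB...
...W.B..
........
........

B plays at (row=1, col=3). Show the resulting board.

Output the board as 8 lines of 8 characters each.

Place B at (1,3); scan 8 dirs for brackets.
Dir NW: first cell '.' (not opp) -> no flip
Dir N: first cell '.' (not opp) -> no flip
Dir NE: first cell '.' (not opp) -> no flip
Dir W: first cell '.' (not opp) -> no flip
Dir E: first cell '.' (not opp) -> no flip
Dir SW: opp run (2,2), next='.' -> no flip
Dir S: opp run (2,3) capped by B -> flip
Dir SE: opp run (2,4) capped by B -> flip
All flips: (2,3) (2,4)

Answer: ........
...B....
..WBB.B.
..BBBB..
.BBWB...
...W.B..
........
........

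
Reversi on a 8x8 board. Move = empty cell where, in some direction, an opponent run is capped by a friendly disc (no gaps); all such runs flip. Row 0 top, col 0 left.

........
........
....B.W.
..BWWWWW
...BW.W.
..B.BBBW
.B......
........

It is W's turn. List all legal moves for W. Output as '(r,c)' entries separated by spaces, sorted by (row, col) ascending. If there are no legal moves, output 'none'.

(1,3): flips 1 -> legal
(1,4): flips 1 -> legal
(1,5): flips 1 -> legal
(2,1): no bracket -> illegal
(2,2): no bracket -> illegal
(2,3): no bracket -> illegal
(2,5): no bracket -> illegal
(3,1): flips 1 -> legal
(4,1): no bracket -> illegal
(4,2): flips 1 -> legal
(4,5): no bracket -> illegal
(4,7): no bracket -> illegal
(5,0): no bracket -> illegal
(5,1): no bracket -> illegal
(5,3): flips 4 -> legal
(6,0): no bracket -> illegal
(6,2): no bracket -> illegal
(6,3): no bracket -> illegal
(6,4): flips 2 -> legal
(6,5): no bracket -> illegal
(6,6): flips 2 -> legal
(6,7): no bracket -> illegal
(7,0): flips 3 -> legal
(7,1): no bracket -> illegal
(7,2): no bracket -> illegal

Answer: (1,3) (1,4) (1,5) (3,1) (4,2) (5,3) (6,4) (6,6) (7,0)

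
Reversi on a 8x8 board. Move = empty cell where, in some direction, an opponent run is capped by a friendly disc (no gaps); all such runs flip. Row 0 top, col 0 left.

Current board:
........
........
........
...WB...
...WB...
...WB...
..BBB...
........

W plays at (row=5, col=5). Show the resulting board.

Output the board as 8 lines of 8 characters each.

Answer: ........
........
........
...WB...
...WW...
...WWW..
..BBB...
........

Derivation:
Place W at (5,5); scan 8 dirs for brackets.
Dir NW: opp run (4,4) capped by W -> flip
Dir N: first cell '.' (not opp) -> no flip
Dir NE: first cell '.' (not opp) -> no flip
Dir W: opp run (5,4) capped by W -> flip
Dir E: first cell '.' (not opp) -> no flip
Dir SW: opp run (6,4), next='.' -> no flip
Dir S: first cell '.' (not opp) -> no flip
Dir SE: first cell '.' (not opp) -> no flip
All flips: (4,4) (5,4)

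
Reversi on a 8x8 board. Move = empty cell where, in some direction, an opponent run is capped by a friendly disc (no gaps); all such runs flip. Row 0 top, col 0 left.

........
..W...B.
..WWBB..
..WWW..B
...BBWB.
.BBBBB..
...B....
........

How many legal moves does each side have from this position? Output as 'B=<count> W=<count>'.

Answer: B=6 W=12

Derivation:
-- B to move --
(0,1): no bracket -> illegal
(0,2): no bracket -> illegal
(0,3): no bracket -> illegal
(1,1): flips 2 -> legal
(1,3): flips 2 -> legal
(1,4): no bracket -> illegal
(2,1): flips 3 -> legal
(3,1): no bracket -> illegal
(3,5): flips 1 -> legal
(3,6): flips 1 -> legal
(4,1): no bracket -> illegal
(4,2): flips 1 -> legal
(5,6): no bracket -> illegal
B mobility = 6
-- W to move --
(0,5): no bracket -> illegal
(0,6): no bracket -> illegal
(0,7): flips 2 -> legal
(1,3): no bracket -> illegal
(1,4): flips 1 -> legal
(1,5): flips 1 -> legal
(1,7): no bracket -> illegal
(2,6): flips 2 -> legal
(2,7): no bracket -> illegal
(3,5): no bracket -> illegal
(3,6): no bracket -> illegal
(4,0): no bracket -> illegal
(4,1): no bracket -> illegal
(4,2): flips 2 -> legal
(4,7): flips 1 -> legal
(5,0): no bracket -> illegal
(5,6): no bracket -> illegal
(5,7): no bracket -> illegal
(6,0): no bracket -> illegal
(6,1): flips 2 -> legal
(6,2): no bracket -> illegal
(6,4): flips 2 -> legal
(6,5): flips 3 -> legal
(6,6): flips 2 -> legal
(7,2): flips 2 -> legal
(7,3): flips 3 -> legal
(7,4): no bracket -> illegal
W mobility = 12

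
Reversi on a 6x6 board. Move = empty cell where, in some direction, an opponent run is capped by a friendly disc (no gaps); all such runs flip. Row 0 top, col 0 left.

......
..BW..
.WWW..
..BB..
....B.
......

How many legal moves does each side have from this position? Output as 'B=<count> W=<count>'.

Answer: B=6 W=8

Derivation:
-- B to move --
(0,2): no bracket -> illegal
(0,3): flips 2 -> legal
(0,4): no bracket -> illegal
(1,0): flips 1 -> legal
(1,1): flips 1 -> legal
(1,4): flips 2 -> legal
(2,0): no bracket -> illegal
(2,4): no bracket -> illegal
(3,0): flips 1 -> legal
(3,1): no bracket -> illegal
(3,4): flips 1 -> legal
B mobility = 6
-- W to move --
(0,1): flips 1 -> legal
(0,2): flips 1 -> legal
(0,3): flips 1 -> legal
(1,1): flips 1 -> legal
(2,4): no bracket -> illegal
(3,1): no bracket -> illegal
(3,4): no bracket -> illegal
(3,5): no bracket -> illegal
(4,1): flips 1 -> legal
(4,2): flips 1 -> legal
(4,3): flips 2 -> legal
(4,5): no bracket -> illegal
(5,3): no bracket -> illegal
(5,4): no bracket -> illegal
(5,5): flips 2 -> legal
W mobility = 8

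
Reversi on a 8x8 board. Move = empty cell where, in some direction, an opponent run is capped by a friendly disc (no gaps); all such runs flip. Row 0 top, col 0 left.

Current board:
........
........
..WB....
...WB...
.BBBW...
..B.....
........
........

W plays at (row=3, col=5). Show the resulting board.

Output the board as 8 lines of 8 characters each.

Place W at (3,5); scan 8 dirs for brackets.
Dir NW: first cell '.' (not opp) -> no flip
Dir N: first cell '.' (not opp) -> no flip
Dir NE: first cell '.' (not opp) -> no flip
Dir W: opp run (3,4) capped by W -> flip
Dir E: first cell '.' (not opp) -> no flip
Dir SW: first cell 'W' (not opp) -> no flip
Dir S: first cell '.' (not opp) -> no flip
Dir SE: first cell '.' (not opp) -> no flip
All flips: (3,4)

Answer: ........
........
..WB....
...WWW..
.BBBW...
..B.....
........
........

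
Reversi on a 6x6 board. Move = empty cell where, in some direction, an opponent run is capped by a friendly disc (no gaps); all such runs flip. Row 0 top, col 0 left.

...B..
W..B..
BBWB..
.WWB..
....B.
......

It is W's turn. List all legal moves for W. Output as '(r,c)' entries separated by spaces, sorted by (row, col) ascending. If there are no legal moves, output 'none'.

(0,2): no bracket -> illegal
(0,4): flips 1 -> legal
(1,1): flips 1 -> legal
(1,2): no bracket -> illegal
(1,4): flips 1 -> legal
(2,4): flips 1 -> legal
(3,0): flips 1 -> legal
(3,4): flips 1 -> legal
(3,5): no bracket -> illegal
(4,2): no bracket -> illegal
(4,3): no bracket -> illegal
(4,5): no bracket -> illegal
(5,3): no bracket -> illegal
(5,4): no bracket -> illegal
(5,5): flips 2 -> legal

Answer: (0,4) (1,1) (1,4) (2,4) (3,0) (3,4) (5,5)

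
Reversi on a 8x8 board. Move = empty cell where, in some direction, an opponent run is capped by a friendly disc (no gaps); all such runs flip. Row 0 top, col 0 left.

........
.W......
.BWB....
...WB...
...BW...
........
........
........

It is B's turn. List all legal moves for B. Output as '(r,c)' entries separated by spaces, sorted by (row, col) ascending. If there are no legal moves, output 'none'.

Answer: (0,1) (3,2) (4,5) (5,4)

Derivation:
(0,0): no bracket -> illegal
(0,1): flips 1 -> legal
(0,2): no bracket -> illegal
(1,0): no bracket -> illegal
(1,2): no bracket -> illegal
(1,3): no bracket -> illegal
(2,0): no bracket -> illegal
(2,4): no bracket -> illegal
(3,1): no bracket -> illegal
(3,2): flips 1 -> legal
(3,5): no bracket -> illegal
(4,2): no bracket -> illegal
(4,5): flips 1 -> legal
(5,3): no bracket -> illegal
(5,4): flips 1 -> legal
(5,5): no bracket -> illegal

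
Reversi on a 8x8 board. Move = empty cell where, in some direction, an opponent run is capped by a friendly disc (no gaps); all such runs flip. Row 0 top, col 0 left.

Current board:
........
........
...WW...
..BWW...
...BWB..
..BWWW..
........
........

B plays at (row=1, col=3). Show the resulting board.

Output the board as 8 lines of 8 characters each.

Place B at (1,3); scan 8 dirs for brackets.
Dir NW: first cell '.' (not opp) -> no flip
Dir N: first cell '.' (not opp) -> no flip
Dir NE: first cell '.' (not opp) -> no flip
Dir W: first cell '.' (not opp) -> no flip
Dir E: first cell '.' (not opp) -> no flip
Dir SW: first cell '.' (not opp) -> no flip
Dir S: opp run (2,3) (3,3) capped by B -> flip
Dir SE: opp run (2,4), next='.' -> no flip
All flips: (2,3) (3,3)

Answer: ........
...B....
...BW...
..BBW...
...BWB..
..BWWW..
........
........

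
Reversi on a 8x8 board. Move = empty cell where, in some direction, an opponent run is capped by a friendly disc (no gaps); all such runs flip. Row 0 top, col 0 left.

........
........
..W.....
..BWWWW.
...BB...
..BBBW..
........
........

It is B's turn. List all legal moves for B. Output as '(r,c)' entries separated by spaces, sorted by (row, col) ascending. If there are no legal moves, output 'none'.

Answer: (1,1) (1,2) (2,3) (2,4) (2,5) (2,6) (3,7) (5,6) (6,6)

Derivation:
(1,1): flips 2 -> legal
(1,2): flips 1 -> legal
(1,3): no bracket -> illegal
(2,1): no bracket -> illegal
(2,3): flips 1 -> legal
(2,4): flips 1 -> legal
(2,5): flips 1 -> legal
(2,6): flips 1 -> legal
(2,7): no bracket -> illegal
(3,1): no bracket -> illegal
(3,7): flips 4 -> legal
(4,2): no bracket -> illegal
(4,5): no bracket -> illegal
(4,6): no bracket -> illegal
(4,7): no bracket -> illegal
(5,6): flips 1 -> legal
(6,4): no bracket -> illegal
(6,5): no bracket -> illegal
(6,6): flips 1 -> legal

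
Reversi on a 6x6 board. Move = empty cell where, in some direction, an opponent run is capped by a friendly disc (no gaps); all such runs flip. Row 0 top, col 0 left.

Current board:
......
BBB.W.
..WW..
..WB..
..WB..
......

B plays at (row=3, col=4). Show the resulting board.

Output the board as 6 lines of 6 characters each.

Answer: ......
BBB.W.
..WB..
..WBB.
..WB..
......

Derivation:
Place B at (3,4); scan 8 dirs for brackets.
Dir NW: opp run (2,3) capped by B -> flip
Dir N: first cell '.' (not opp) -> no flip
Dir NE: first cell '.' (not opp) -> no flip
Dir W: first cell 'B' (not opp) -> no flip
Dir E: first cell '.' (not opp) -> no flip
Dir SW: first cell 'B' (not opp) -> no flip
Dir S: first cell '.' (not opp) -> no flip
Dir SE: first cell '.' (not opp) -> no flip
All flips: (2,3)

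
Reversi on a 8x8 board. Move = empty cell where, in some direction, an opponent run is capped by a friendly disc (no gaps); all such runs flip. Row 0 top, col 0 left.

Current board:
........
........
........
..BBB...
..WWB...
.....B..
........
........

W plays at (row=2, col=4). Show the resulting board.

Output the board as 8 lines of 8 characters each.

Answer: ........
........
....W...
..BWB...
..WWB...
.....B..
........
........

Derivation:
Place W at (2,4); scan 8 dirs for brackets.
Dir NW: first cell '.' (not opp) -> no flip
Dir N: first cell '.' (not opp) -> no flip
Dir NE: first cell '.' (not opp) -> no flip
Dir W: first cell '.' (not opp) -> no flip
Dir E: first cell '.' (not opp) -> no flip
Dir SW: opp run (3,3) capped by W -> flip
Dir S: opp run (3,4) (4,4), next='.' -> no flip
Dir SE: first cell '.' (not opp) -> no flip
All flips: (3,3)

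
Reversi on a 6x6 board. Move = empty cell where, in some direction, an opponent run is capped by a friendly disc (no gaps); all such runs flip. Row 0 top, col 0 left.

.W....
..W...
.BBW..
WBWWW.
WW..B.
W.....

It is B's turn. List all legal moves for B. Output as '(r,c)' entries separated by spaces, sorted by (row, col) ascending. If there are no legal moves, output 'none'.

Answer: (0,2) (0,3) (2,4) (3,5) (4,2) (4,3) (5,1)

Derivation:
(0,0): no bracket -> illegal
(0,2): flips 1 -> legal
(0,3): flips 1 -> legal
(1,0): no bracket -> illegal
(1,1): no bracket -> illegal
(1,3): no bracket -> illegal
(1,4): no bracket -> illegal
(2,0): no bracket -> illegal
(2,4): flips 2 -> legal
(2,5): no bracket -> illegal
(3,5): flips 3 -> legal
(4,2): flips 1 -> legal
(4,3): flips 1 -> legal
(4,5): no bracket -> illegal
(5,1): flips 1 -> legal
(5,2): no bracket -> illegal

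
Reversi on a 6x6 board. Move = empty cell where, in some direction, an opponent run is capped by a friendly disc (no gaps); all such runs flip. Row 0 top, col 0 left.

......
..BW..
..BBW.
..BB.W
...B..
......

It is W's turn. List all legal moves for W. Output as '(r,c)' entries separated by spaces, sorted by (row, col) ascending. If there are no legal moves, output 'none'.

Answer: (1,1) (2,1) (3,1) (4,2) (5,3)

Derivation:
(0,1): no bracket -> illegal
(0,2): no bracket -> illegal
(0,3): no bracket -> illegal
(1,1): flips 1 -> legal
(1,4): no bracket -> illegal
(2,1): flips 2 -> legal
(3,1): flips 1 -> legal
(3,4): no bracket -> illegal
(4,1): no bracket -> illegal
(4,2): flips 1 -> legal
(4,4): no bracket -> illegal
(5,2): no bracket -> illegal
(5,3): flips 3 -> legal
(5,4): no bracket -> illegal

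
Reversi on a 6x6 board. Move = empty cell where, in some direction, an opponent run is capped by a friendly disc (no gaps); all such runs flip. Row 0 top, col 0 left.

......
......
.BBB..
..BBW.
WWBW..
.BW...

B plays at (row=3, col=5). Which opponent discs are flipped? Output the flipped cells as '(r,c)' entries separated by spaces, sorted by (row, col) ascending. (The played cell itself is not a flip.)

Dir NW: first cell '.' (not opp) -> no flip
Dir N: first cell '.' (not opp) -> no flip
Dir NE: edge -> no flip
Dir W: opp run (3,4) capped by B -> flip
Dir E: edge -> no flip
Dir SW: first cell '.' (not opp) -> no flip
Dir S: first cell '.' (not opp) -> no flip
Dir SE: edge -> no flip

Answer: (3,4)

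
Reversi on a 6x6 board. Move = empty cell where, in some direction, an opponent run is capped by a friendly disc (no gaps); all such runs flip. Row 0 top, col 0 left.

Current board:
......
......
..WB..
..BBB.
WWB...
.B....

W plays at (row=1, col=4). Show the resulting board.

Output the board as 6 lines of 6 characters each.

Answer: ......
....W.
..WW..
..WBB.
WWB...
.B....

Derivation:
Place W at (1,4); scan 8 dirs for brackets.
Dir NW: first cell '.' (not opp) -> no flip
Dir N: first cell '.' (not opp) -> no flip
Dir NE: first cell '.' (not opp) -> no flip
Dir W: first cell '.' (not opp) -> no flip
Dir E: first cell '.' (not opp) -> no flip
Dir SW: opp run (2,3) (3,2) capped by W -> flip
Dir S: first cell '.' (not opp) -> no flip
Dir SE: first cell '.' (not opp) -> no flip
All flips: (2,3) (3,2)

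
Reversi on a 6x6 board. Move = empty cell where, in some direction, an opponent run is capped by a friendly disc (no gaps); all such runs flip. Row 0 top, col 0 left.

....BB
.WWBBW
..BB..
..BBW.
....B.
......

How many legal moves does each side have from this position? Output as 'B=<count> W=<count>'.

-- B to move --
(0,0): flips 1 -> legal
(0,1): flips 1 -> legal
(0,2): flips 1 -> legal
(0,3): no bracket -> illegal
(1,0): flips 2 -> legal
(2,0): no bracket -> illegal
(2,1): no bracket -> illegal
(2,4): flips 1 -> legal
(2,5): flips 1 -> legal
(3,5): flips 1 -> legal
(4,3): no bracket -> illegal
(4,5): flips 1 -> legal
B mobility = 8
-- W to move --
(0,2): no bracket -> illegal
(0,3): no bracket -> illegal
(2,1): no bracket -> illegal
(2,4): no bracket -> illegal
(2,5): no bracket -> illegal
(3,1): flips 2 -> legal
(3,5): no bracket -> illegal
(4,1): no bracket -> illegal
(4,2): flips 2 -> legal
(4,3): no bracket -> illegal
(4,5): no bracket -> illegal
(5,3): no bracket -> illegal
(5,4): flips 1 -> legal
(5,5): flips 3 -> legal
W mobility = 4

Answer: B=8 W=4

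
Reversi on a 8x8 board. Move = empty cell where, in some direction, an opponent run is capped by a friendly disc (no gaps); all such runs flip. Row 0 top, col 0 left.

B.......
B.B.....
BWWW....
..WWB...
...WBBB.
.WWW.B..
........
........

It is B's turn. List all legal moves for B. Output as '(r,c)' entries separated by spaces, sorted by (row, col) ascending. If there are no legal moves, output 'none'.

Answer: (1,1) (2,4) (3,0) (3,1) (4,2) (5,4) (6,1) (6,2)

Derivation:
(1,1): flips 2 -> legal
(1,3): no bracket -> illegal
(1,4): no bracket -> illegal
(2,4): flips 3 -> legal
(3,0): flips 1 -> legal
(3,1): flips 2 -> legal
(4,0): no bracket -> illegal
(4,1): no bracket -> illegal
(4,2): flips 3 -> legal
(5,0): no bracket -> illegal
(5,4): flips 3 -> legal
(6,0): no bracket -> illegal
(6,1): flips 2 -> legal
(6,2): flips 1 -> legal
(6,3): no bracket -> illegal
(6,4): no bracket -> illegal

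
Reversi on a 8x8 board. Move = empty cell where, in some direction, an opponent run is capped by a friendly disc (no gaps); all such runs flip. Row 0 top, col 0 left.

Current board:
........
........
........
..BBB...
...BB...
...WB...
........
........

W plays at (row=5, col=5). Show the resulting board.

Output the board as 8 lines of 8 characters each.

Place W at (5,5); scan 8 dirs for brackets.
Dir NW: opp run (4,4) (3,3), next='.' -> no flip
Dir N: first cell '.' (not opp) -> no flip
Dir NE: first cell '.' (not opp) -> no flip
Dir W: opp run (5,4) capped by W -> flip
Dir E: first cell '.' (not opp) -> no flip
Dir SW: first cell '.' (not opp) -> no flip
Dir S: first cell '.' (not opp) -> no flip
Dir SE: first cell '.' (not opp) -> no flip
All flips: (5,4)

Answer: ........
........
........
..BBB...
...BB...
...WWW..
........
........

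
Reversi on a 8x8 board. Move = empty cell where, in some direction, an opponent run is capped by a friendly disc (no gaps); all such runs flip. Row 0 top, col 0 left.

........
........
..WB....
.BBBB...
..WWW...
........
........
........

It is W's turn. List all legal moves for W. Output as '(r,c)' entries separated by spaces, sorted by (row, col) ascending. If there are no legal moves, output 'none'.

(1,2): no bracket -> illegal
(1,3): flips 2 -> legal
(1,4): no bracket -> illegal
(2,0): flips 1 -> legal
(2,1): flips 1 -> legal
(2,4): flips 3 -> legal
(2,5): flips 1 -> legal
(3,0): no bracket -> illegal
(3,5): no bracket -> illegal
(4,0): flips 1 -> legal
(4,1): no bracket -> illegal
(4,5): no bracket -> illegal

Answer: (1,3) (2,0) (2,1) (2,4) (2,5) (4,0)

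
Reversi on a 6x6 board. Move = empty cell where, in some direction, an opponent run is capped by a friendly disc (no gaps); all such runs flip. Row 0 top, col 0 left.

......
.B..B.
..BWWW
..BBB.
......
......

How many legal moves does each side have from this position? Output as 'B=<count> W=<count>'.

Answer: B=3 W=9

Derivation:
-- B to move --
(1,2): flips 1 -> legal
(1,3): flips 1 -> legal
(1,5): flips 1 -> legal
(3,5): no bracket -> illegal
B mobility = 3
-- W to move --
(0,0): no bracket -> illegal
(0,1): no bracket -> illegal
(0,2): no bracket -> illegal
(0,3): flips 1 -> legal
(0,4): flips 1 -> legal
(0,5): flips 1 -> legal
(1,0): no bracket -> illegal
(1,2): no bracket -> illegal
(1,3): no bracket -> illegal
(1,5): no bracket -> illegal
(2,0): no bracket -> illegal
(2,1): flips 1 -> legal
(3,1): no bracket -> illegal
(3,5): no bracket -> illegal
(4,1): flips 1 -> legal
(4,2): flips 1 -> legal
(4,3): flips 2 -> legal
(4,4): flips 1 -> legal
(4,5): flips 1 -> legal
W mobility = 9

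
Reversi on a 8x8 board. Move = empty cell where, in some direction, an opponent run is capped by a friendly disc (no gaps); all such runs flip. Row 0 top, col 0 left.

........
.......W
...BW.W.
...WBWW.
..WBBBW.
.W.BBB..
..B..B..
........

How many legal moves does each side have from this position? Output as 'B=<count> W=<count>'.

-- B to move --
(0,6): no bracket -> illegal
(0,7): no bracket -> illegal
(1,3): no bracket -> illegal
(1,4): flips 1 -> legal
(1,5): no bracket -> illegal
(1,6): no bracket -> illegal
(2,2): flips 1 -> legal
(2,5): flips 2 -> legal
(2,7): flips 1 -> legal
(3,1): flips 1 -> legal
(3,2): flips 1 -> legal
(3,7): flips 3 -> legal
(4,0): flips 1 -> legal
(4,1): flips 1 -> legal
(4,7): flips 1 -> legal
(5,0): no bracket -> illegal
(5,2): no bracket -> illegal
(5,6): no bracket -> illegal
(5,7): no bracket -> illegal
(6,0): no bracket -> illegal
(6,1): no bracket -> illegal
B mobility = 10
-- W to move --
(1,2): no bracket -> illegal
(1,3): flips 1 -> legal
(1,4): no bracket -> illegal
(2,2): flips 1 -> legal
(2,5): no bracket -> illegal
(3,2): no bracket -> illegal
(5,2): no bracket -> illegal
(5,6): no bracket -> illegal
(6,1): no bracket -> illegal
(6,3): flips 4 -> legal
(6,4): flips 5 -> legal
(6,6): flips 2 -> legal
(7,1): flips 3 -> legal
(7,2): no bracket -> illegal
(7,3): flips 1 -> legal
(7,4): no bracket -> illegal
(7,5): flips 3 -> legal
(7,6): no bracket -> illegal
W mobility = 8

Answer: B=10 W=8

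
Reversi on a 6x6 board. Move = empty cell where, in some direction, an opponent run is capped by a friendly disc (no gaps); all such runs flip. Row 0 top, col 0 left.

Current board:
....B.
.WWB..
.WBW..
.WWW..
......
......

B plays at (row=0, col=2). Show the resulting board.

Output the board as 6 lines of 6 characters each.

Answer: ..B.B.
.WBB..
.WBW..
.WWW..
......
......

Derivation:
Place B at (0,2); scan 8 dirs for brackets.
Dir NW: edge -> no flip
Dir N: edge -> no flip
Dir NE: edge -> no flip
Dir W: first cell '.' (not opp) -> no flip
Dir E: first cell '.' (not opp) -> no flip
Dir SW: opp run (1,1), next='.' -> no flip
Dir S: opp run (1,2) capped by B -> flip
Dir SE: first cell 'B' (not opp) -> no flip
All flips: (1,2)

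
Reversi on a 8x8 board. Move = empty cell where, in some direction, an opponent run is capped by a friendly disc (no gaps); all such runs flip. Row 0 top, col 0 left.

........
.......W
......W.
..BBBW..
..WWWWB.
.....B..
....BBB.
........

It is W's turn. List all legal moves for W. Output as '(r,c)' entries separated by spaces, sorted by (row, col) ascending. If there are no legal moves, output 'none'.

(2,1): flips 1 -> legal
(2,2): flips 2 -> legal
(2,3): flips 2 -> legal
(2,4): flips 2 -> legal
(2,5): flips 1 -> legal
(3,1): flips 3 -> legal
(3,6): no bracket -> illegal
(3,7): no bracket -> illegal
(4,1): no bracket -> illegal
(4,7): flips 1 -> legal
(5,3): no bracket -> illegal
(5,4): no bracket -> illegal
(5,6): no bracket -> illegal
(5,7): flips 1 -> legal
(6,3): no bracket -> illegal
(6,7): no bracket -> illegal
(7,3): no bracket -> illegal
(7,4): no bracket -> illegal
(7,5): flips 2 -> legal
(7,6): no bracket -> illegal
(7,7): flips 2 -> legal

Answer: (2,1) (2,2) (2,3) (2,4) (2,5) (3,1) (4,7) (5,7) (7,5) (7,7)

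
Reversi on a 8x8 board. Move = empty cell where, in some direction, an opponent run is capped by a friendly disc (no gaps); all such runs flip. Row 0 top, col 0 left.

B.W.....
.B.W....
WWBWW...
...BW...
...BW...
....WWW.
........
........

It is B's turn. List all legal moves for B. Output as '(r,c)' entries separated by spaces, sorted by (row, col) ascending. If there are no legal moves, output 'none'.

(0,1): no bracket -> illegal
(0,3): flips 2 -> legal
(0,4): flips 1 -> legal
(1,0): no bracket -> illegal
(1,2): no bracket -> illegal
(1,4): no bracket -> illegal
(1,5): flips 1 -> legal
(2,5): flips 3 -> legal
(3,0): no bracket -> illegal
(3,1): flips 1 -> legal
(3,2): no bracket -> illegal
(3,5): flips 1 -> legal
(4,5): flips 1 -> legal
(4,6): no bracket -> illegal
(4,7): no bracket -> illegal
(5,3): no bracket -> illegal
(5,7): no bracket -> illegal
(6,3): no bracket -> illegal
(6,4): no bracket -> illegal
(6,5): flips 1 -> legal
(6,6): flips 2 -> legal
(6,7): no bracket -> illegal

Answer: (0,3) (0,4) (1,5) (2,5) (3,1) (3,5) (4,5) (6,5) (6,6)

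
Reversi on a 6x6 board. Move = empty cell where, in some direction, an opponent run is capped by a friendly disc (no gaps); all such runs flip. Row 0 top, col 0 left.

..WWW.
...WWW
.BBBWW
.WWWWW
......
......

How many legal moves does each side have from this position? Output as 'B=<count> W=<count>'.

Answer: B=7 W=4

Derivation:
-- B to move --
(0,1): no bracket -> illegal
(0,5): flips 1 -> legal
(1,1): no bracket -> illegal
(1,2): no bracket -> illegal
(2,0): no bracket -> illegal
(3,0): no bracket -> illegal
(4,0): flips 1 -> legal
(4,1): flips 2 -> legal
(4,2): flips 1 -> legal
(4,3): flips 2 -> legal
(4,4): flips 1 -> legal
(4,5): flips 1 -> legal
B mobility = 7
-- W to move --
(1,0): flips 1 -> legal
(1,1): flips 2 -> legal
(1,2): flips 2 -> legal
(2,0): flips 3 -> legal
(3,0): no bracket -> illegal
W mobility = 4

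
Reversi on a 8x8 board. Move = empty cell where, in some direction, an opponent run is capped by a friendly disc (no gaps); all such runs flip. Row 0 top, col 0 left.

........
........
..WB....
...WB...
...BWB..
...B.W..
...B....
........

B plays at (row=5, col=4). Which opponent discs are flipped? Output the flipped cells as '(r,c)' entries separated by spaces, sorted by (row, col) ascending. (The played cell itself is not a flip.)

Dir NW: first cell 'B' (not opp) -> no flip
Dir N: opp run (4,4) capped by B -> flip
Dir NE: first cell 'B' (not opp) -> no flip
Dir W: first cell 'B' (not opp) -> no flip
Dir E: opp run (5,5), next='.' -> no flip
Dir SW: first cell 'B' (not opp) -> no flip
Dir S: first cell '.' (not opp) -> no flip
Dir SE: first cell '.' (not opp) -> no flip

Answer: (4,4)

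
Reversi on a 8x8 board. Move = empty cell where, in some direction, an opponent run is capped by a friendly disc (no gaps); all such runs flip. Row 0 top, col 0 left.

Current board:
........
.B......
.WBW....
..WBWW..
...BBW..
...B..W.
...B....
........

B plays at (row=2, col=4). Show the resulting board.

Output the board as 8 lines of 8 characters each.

Place B at (2,4); scan 8 dirs for brackets.
Dir NW: first cell '.' (not opp) -> no flip
Dir N: first cell '.' (not opp) -> no flip
Dir NE: first cell '.' (not opp) -> no flip
Dir W: opp run (2,3) capped by B -> flip
Dir E: first cell '.' (not opp) -> no flip
Dir SW: first cell 'B' (not opp) -> no flip
Dir S: opp run (3,4) capped by B -> flip
Dir SE: opp run (3,5), next='.' -> no flip
All flips: (2,3) (3,4)

Answer: ........
.B......
.WBBB...
..WBBW..
...BBW..
...B..W.
...B....
........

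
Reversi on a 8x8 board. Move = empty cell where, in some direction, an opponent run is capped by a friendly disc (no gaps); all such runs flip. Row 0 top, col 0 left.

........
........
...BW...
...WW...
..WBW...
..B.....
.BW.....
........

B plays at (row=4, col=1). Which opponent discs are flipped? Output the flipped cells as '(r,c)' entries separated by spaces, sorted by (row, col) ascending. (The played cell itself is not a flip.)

Dir NW: first cell '.' (not opp) -> no flip
Dir N: first cell '.' (not opp) -> no flip
Dir NE: first cell '.' (not opp) -> no flip
Dir W: first cell '.' (not opp) -> no flip
Dir E: opp run (4,2) capped by B -> flip
Dir SW: first cell '.' (not opp) -> no flip
Dir S: first cell '.' (not opp) -> no flip
Dir SE: first cell 'B' (not opp) -> no flip

Answer: (4,2)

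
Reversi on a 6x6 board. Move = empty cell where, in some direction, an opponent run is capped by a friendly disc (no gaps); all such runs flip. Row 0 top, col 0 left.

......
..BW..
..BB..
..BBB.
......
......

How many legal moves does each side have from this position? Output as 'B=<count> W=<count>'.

-- B to move --
(0,2): no bracket -> illegal
(0,3): flips 1 -> legal
(0,4): flips 1 -> legal
(1,4): flips 1 -> legal
(2,4): no bracket -> illegal
B mobility = 3
-- W to move --
(0,1): no bracket -> illegal
(0,2): no bracket -> illegal
(0,3): no bracket -> illegal
(1,1): flips 1 -> legal
(1,4): no bracket -> illegal
(2,1): no bracket -> illegal
(2,4): no bracket -> illegal
(2,5): no bracket -> illegal
(3,1): flips 1 -> legal
(3,5): no bracket -> illegal
(4,1): no bracket -> illegal
(4,2): no bracket -> illegal
(4,3): flips 2 -> legal
(4,4): no bracket -> illegal
(4,5): no bracket -> illegal
W mobility = 3

Answer: B=3 W=3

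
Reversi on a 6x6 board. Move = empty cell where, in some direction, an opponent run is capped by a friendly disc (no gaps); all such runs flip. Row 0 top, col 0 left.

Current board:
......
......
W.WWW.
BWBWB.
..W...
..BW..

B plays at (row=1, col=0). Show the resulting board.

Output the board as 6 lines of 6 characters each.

Answer: ......
B.....
B.WWW.
BWBWB.
..W...
..BW..

Derivation:
Place B at (1,0); scan 8 dirs for brackets.
Dir NW: edge -> no flip
Dir N: first cell '.' (not opp) -> no flip
Dir NE: first cell '.' (not opp) -> no flip
Dir W: edge -> no flip
Dir E: first cell '.' (not opp) -> no flip
Dir SW: edge -> no flip
Dir S: opp run (2,0) capped by B -> flip
Dir SE: first cell '.' (not opp) -> no flip
All flips: (2,0)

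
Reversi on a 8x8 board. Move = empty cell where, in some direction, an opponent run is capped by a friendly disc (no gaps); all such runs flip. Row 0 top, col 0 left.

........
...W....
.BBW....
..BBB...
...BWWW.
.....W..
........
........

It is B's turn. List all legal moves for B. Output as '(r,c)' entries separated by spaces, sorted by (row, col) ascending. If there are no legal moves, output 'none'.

Answer: (0,3) (0,4) (1,2) (1,4) (2,4) (4,7) (5,4) (5,6) (6,6)

Derivation:
(0,2): no bracket -> illegal
(0,3): flips 2 -> legal
(0,4): flips 1 -> legal
(1,2): flips 1 -> legal
(1,4): flips 1 -> legal
(2,4): flips 1 -> legal
(3,5): no bracket -> illegal
(3,6): no bracket -> illegal
(3,7): no bracket -> illegal
(4,7): flips 3 -> legal
(5,3): no bracket -> illegal
(5,4): flips 1 -> legal
(5,6): flips 1 -> legal
(5,7): no bracket -> illegal
(6,4): no bracket -> illegal
(6,5): no bracket -> illegal
(6,6): flips 2 -> legal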